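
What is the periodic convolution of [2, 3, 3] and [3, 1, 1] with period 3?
Use y[k] = Σ_j f[j]·g[(k-j) mod 3]. y[0] = 2×3 + 3×1 + 3×1 = 12; y[1] = 2×1 + 3×3 + 3×1 = 14; y[2] = 2×1 + 3×1 + 3×3 = 14. Result: [12, 14, 14]

[12, 14, 14]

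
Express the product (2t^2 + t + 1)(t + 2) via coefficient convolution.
Ascending coefficients: a = [1, 1, 2], b = [2, 1]. c[0] = 1×2 = 2; c[1] = 1×1 + 1×2 = 3; c[2] = 1×1 + 2×2 = 5; c[3] = 2×1 = 2. Result coefficients: [2, 3, 5, 2] → 2t^3 + 5t^2 + 3t + 2

2t^3 + 5t^2 + 3t + 2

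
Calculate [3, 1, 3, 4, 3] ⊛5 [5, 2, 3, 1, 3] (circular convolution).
Use y[k] = Σ_j f[j]·g[(k-j) mod 5]. y[0] = 3×5 + 1×3 + 3×1 + 4×3 + 3×2 = 39; y[1] = 3×2 + 1×5 + 3×3 + 4×1 + 3×3 = 33; y[2] = 3×3 + 1×2 + 3×5 + 4×3 + 3×1 = 41; y[3] = 3×1 + 1×3 + 3×2 + 4×5 + 3×3 = 41; y[4] = 3×3 + 1×1 + 3×3 + 4×2 + 3×5 = 42. Result: [39, 33, 41, 41, 42]

[39, 33, 41, 41, 42]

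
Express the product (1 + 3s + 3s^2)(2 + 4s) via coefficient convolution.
Ascending coefficients: a = [1, 3, 3], b = [2, 4]. c[0] = 1×2 = 2; c[1] = 1×4 + 3×2 = 10; c[2] = 3×4 + 3×2 = 18; c[3] = 3×4 = 12. Result coefficients: [2, 10, 18, 12] → 2 + 10s + 18s^2 + 12s^3

2 + 10s + 18s^2 + 12s^3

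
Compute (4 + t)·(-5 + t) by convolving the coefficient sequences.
Ascending coefficients: a = [4, 1], b = [-5, 1]. c[0] = 4×-5 = -20; c[1] = 4×1 + 1×-5 = -1; c[2] = 1×1 = 1. Result coefficients: [-20, -1, 1] → -20 - t + t^2

-20 - t + t^2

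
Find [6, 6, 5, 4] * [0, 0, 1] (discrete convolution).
y[0] = 6×0 = 0; y[1] = 6×0 + 6×0 = 0; y[2] = 6×1 + 6×0 + 5×0 = 6; y[3] = 6×1 + 5×0 + 4×0 = 6; y[4] = 5×1 + 4×0 = 5; y[5] = 4×1 = 4

[0, 0, 6, 6, 5, 4]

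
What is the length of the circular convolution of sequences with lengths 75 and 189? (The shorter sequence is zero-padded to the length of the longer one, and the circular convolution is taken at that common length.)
Circular convolution (zero-padding the shorter input) has length max(m, n) = max(75, 189) = 189

189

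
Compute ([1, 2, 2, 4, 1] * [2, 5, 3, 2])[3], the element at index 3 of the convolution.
Use y[k] = Σ_i a[i]·b[k-i] at k=3. y[3] = 1×2 + 2×3 + 2×5 + 4×2 = 26

26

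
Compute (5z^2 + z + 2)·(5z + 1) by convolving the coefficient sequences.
Ascending coefficients: a = [2, 1, 5], b = [1, 5]. c[0] = 2×1 = 2; c[1] = 2×5 + 1×1 = 11; c[2] = 1×5 + 5×1 = 10; c[3] = 5×5 = 25. Result coefficients: [2, 11, 10, 25] → 25z^3 + 10z^2 + 11z + 2

25z^3 + 10z^2 + 11z + 2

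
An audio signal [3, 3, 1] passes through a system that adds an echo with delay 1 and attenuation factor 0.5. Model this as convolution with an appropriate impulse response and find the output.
Direct-path + delayed-attenuated-path model → impulse response h = [1, 0.5] (1 at lag 0, 0.5 at lag 1). Output y[n] = x[n] + 0.5·x[n - 1] (with x[n] = 0 outside 0..2): y[0] = 3 + 0.5×0 = 3; y[1] = 3 + 0.5×3 = 4.5; y[2] = 1 + 0.5×3 = 2.5; y[3] = 0 + 0.5×1 = 0.5. So y = [3, 4.5, 2.5, 0.5]

[3, 4.5, 2.5, 0.5]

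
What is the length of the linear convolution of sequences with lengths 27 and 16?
Linear/full convolution length: m + n - 1 = 27 + 16 - 1 = 42

42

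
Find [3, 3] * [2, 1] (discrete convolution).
y[0] = 3×2 = 6; y[1] = 3×1 + 3×2 = 9; y[2] = 3×1 = 3

[6, 9, 3]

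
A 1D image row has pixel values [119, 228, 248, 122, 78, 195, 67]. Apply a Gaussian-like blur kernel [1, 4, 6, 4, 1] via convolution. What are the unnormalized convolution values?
Convolve image row [119, 228, 248, 122, 78, 195, 67] with kernel [1, 4, 6, 4, 1]: y[0] = 119×1 = 119; y[1] = 119×4 + 228×1 = 704; y[2] = 119×6 + 228×4 + 248×1 = 1874; y[3] = 119×4 + 228×6 + 248×4 + 122×1 = 2958; y[4] = 119×1 + 228×4 + 248×6 + 122×4 + 78×1 = 3085; y[5] = 228×1 + 248×4 + 122×6 + 78×4 + 195×1 = 2459; y[6] = 248×1 + 122×4 + 78×6 + 195×4 + 67×1 = 2051; y[7] = 122×1 + 78×4 + 195×6 + 67×4 = 1872; y[8] = 78×1 + 195×4 + 67×6 = 1260; y[9] = 195×1 + 67×4 = 463; y[10] = 67×1 = 67 → [119, 704, 1874, 2958, 3085, 2459, 2051, 1872, 1260, 463, 67]. Normalization factor = sum(kernel) = 16.

[119, 704, 1874, 2958, 3085, 2459, 2051, 1872, 1260, 463, 67]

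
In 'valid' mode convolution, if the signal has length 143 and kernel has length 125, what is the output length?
'Valid' mode counts only positions where the kernel fully overlaps the signal: m - n + 1 = 143 - 125 + 1 = 19

19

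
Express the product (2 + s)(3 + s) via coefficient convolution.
Ascending coefficients: a = [2, 1], b = [3, 1]. c[0] = 2×3 = 6; c[1] = 2×1 + 1×3 = 5; c[2] = 1×1 = 1. Result coefficients: [6, 5, 1] → 6 + 5s + s^2

6 + 5s + s^2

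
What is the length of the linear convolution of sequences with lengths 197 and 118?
Linear/full convolution length: m + n - 1 = 197 + 118 - 1 = 314

314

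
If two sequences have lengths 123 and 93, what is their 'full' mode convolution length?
Linear/full convolution length: m + n - 1 = 123 + 93 - 1 = 215

215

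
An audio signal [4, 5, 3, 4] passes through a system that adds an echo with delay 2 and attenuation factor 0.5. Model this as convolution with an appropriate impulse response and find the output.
Direct-path + delayed-attenuated-path model → impulse response h = [1, 0, 0.5] (1 at lag 0, 0.5 at lag 2). Output y[n] = x[n] + 0.5·x[n - 2] (with x[n] = 0 outside 0..3): y[0] = 4 + 0.5×0 = 4; y[1] = 5 + 0.5×0 = 5; y[2] = 3 + 0.5×4 = 5.0; y[3] = 4 + 0.5×5 = 6.5; y[4] = 0 + 0.5×3 = 1.5; y[5] = 0 + 0.5×4 = 2.0. So y = [4, 5, 5.0, 6.5, 1.5, 2.0]

[4, 5, 5.0, 6.5, 1.5, 2.0]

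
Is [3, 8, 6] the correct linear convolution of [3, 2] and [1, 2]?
Recompute linear convolution of [3, 2] and [1, 2]: y[0] = 3×1 = 3; y[1] = 3×2 + 2×1 = 8; y[2] = 2×2 = 4 → [3, 8, 4]. Compare to given [3, 8, 6]: they differ at index 2: given 6, correct 4, so answer: No

No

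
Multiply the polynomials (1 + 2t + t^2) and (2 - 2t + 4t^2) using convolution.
Ascending coefficients: a = [1, 2, 1], b = [2, -2, 4]. c[0] = 1×2 = 2; c[1] = 1×-2 + 2×2 = 2; c[2] = 1×4 + 2×-2 + 1×2 = 2; c[3] = 2×4 + 1×-2 = 6; c[4] = 1×4 = 4. Result coefficients: [2, 2, 2, 6, 4] → 2 + 2t + 2t^2 + 6t^3 + 4t^4

2 + 2t + 2t^2 + 6t^3 + 4t^4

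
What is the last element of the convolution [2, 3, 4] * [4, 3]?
Use y[k] = Σ_i a[i]·b[k-i] at k=3. y[3] = 4×3 = 12

12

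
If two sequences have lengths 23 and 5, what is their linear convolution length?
Linear/full convolution length: m + n - 1 = 23 + 5 - 1 = 27

27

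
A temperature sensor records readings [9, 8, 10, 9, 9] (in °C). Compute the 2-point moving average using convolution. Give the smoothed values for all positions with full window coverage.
2-point moving average kernel = [1, 1]. Apply in 'valid' mode (full window coverage): avg[0] = (9 + 8) / 2 = 8.5; avg[1] = (8 + 10) / 2 = 9.0; avg[2] = (10 + 9) / 2 = 9.5; avg[3] = (9 + 9) / 2 = 9.0. Smoothed values: [8.5, 9.0, 9.5, 9.0]

[8.5, 9.0, 9.5, 9.0]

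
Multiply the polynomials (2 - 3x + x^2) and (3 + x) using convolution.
Ascending coefficients: a = [2, -3, 1], b = [3, 1]. c[0] = 2×3 = 6; c[1] = 2×1 + -3×3 = -7; c[2] = -3×1 + 1×3 = 0; c[3] = 1×1 = 1. Result coefficients: [6, -7, 0, 1] → 6 - 7x + x^3

6 - 7x + x^3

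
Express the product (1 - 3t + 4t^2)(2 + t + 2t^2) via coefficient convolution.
Ascending coefficients: a = [1, -3, 4], b = [2, 1, 2]. c[0] = 1×2 = 2; c[1] = 1×1 + -3×2 = -5; c[2] = 1×2 + -3×1 + 4×2 = 7; c[3] = -3×2 + 4×1 = -2; c[4] = 4×2 = 8. Result coefficients: [2, -5, 7, -2, 8] → 2 - 5t + 7t^2 - 2t^3 + 8t^4

2 - 5t + 7t^2 - 2t^3 + 8t^4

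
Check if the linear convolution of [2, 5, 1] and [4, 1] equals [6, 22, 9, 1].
Recompute linear convolution of [2, 5, 1] and [4, 1]: y[0] = 2×4 = 8; y[1] = 2×1 + 5×4 = 22; y[2] = 5×1 + 1×4 = 9; y[3] = 1×1 = 1 → [8, 22, 9, 1]. Compare to given [6, 22, 9, 1]: they differ at index 0: given 6, correct 8, so answer: No

No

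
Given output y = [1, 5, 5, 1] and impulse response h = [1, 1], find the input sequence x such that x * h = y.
Deconvolve y=[1, 5, 5, 1] by h=[1, 1]. Since h[0]=1, solve forward: x[0] = y[0] / 1 = 1; x[1] = (y[1] - 1×1) / 1 = 4; x[2] = (y[2] - 4×1) / 1 = 1. So x = [1, 4, 1]. Check by forward convolution: y[0] = 1×1 = 1; y[1] = 1×1 + 4×1 = 5; y[2] = 4×1 + 1×1 = 5; y[3] = 1×1 = 1

[1, 4, 1]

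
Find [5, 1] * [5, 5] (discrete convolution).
y[0] = 5×5 = 25; y[1] = 5×5 + 1×5 = 30; y[2] = 1×5 = 5

[25, 30, 5]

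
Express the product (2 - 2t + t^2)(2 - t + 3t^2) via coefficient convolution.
Ascending coefficients: a = [2, -2, 1], b = [2, -1, 3]. c[0] = 2×2 = 4; c[1] = 2×-1 + -2×2 = -6; c[2] = 2×3 + -2×-1 + 1×2 = 10; c[3] = -2×3 + 1×-1 = -7; c[4] = 1×3 = 3. Result coefficients: [4, -6, 10, -7, 3] → 4 - 6t + 10t^2 - 7t^3 + 3t^4

4 - 6t + 10t^2 - 7t^3 + 3t^4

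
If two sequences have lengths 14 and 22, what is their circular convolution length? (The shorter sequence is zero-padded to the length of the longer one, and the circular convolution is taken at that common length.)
Circular convolution (zero-padding the shorter input) has length max(m, n) = max(14, 22) = 22

22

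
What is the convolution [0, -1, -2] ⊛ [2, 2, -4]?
y[0] = 0×2 = 0; y[1] = 0×2 + -1×2 = -2; y[2] = 0×-4 + -1×2 + -2×2 = -6; y[3] = -1×-4 + -2×2 = 0; y[4] = -2×-4 = 8

[0, -2, -6, 0, 8]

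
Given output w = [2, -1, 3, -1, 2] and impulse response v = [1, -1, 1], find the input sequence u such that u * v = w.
Deconvolve w=[2, -1, 3, -1, 2] by v=[1, -1, 1]. Since v[0]=1, solve forward: u[0] = w[0] / 1 = 2; u[1] = (w[1] - 2×-1) / 1 = 1; u[2] = (w[2] - 1×-1 - 2×1) / 1 = 2. So u = [2, 1, 2]. Check by forward convolution: w[0] = 2×1 = 2; w[1] = 2×-1 + 1×1 = -1; w[2] = 2×1 + 1×-1 + 2×1 = 3; w[3] = 1×1 + 2×-1 = -1; w[4] = 2×1 = 2

[2, 1, 2]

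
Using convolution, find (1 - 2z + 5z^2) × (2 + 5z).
Ascending coefficients: a = [1, -2, 5], b = [2, 5]. c[0] = 1×2 = 2; c[1] = 1×5 + -2×2 = 1; c[2] = -2×5 + 5×2 = 0; c[3] = 5×5 = 25. Result coefficients: [2, 1, 0, 25] → 2 + z + 25z^3

2 + z + 25z^3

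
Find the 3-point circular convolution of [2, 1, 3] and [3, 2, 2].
Use y[k] = Σ_j x[j]·h[(k-j) mod 3]. y[0] = 2×3 + 1×2 + 3×2 = 14; y[1] = 2×2 + 1×3 + 3×2 = 13; y[2] = 2×2 + 1×2 + 3×3 = 15. Result: [14, 13, 15]

[14, 13, 15]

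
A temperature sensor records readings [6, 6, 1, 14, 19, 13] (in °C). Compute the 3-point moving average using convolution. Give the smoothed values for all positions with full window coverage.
3-point moving average kernel = [1, 1, 1]. Apply in 'valid' mode (full window coverage): avg[0] = (6 + 6 + 1) / 3 = 4.33; avg[1] = (6 + 1 + 14) / 3 = 7.0; avg[2] = (1 + 14 + 19) / 3 = 11.33; avg[3] = (14 + 19 + 13) / 3 = 15.33. Smoothed values: [4.33, 7.0, 11.33, 15.33]

[4.33, 7.0, 11.33, 15.33]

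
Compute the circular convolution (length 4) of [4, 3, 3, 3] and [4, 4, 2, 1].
Use y[k] = Σ_j f[j]·g[(k-j) mod 4]. y[0] = 4×4 + 3×1 + 3×2 + 3×4 = 37; y[1] = 4×4 + 3×4 + 3×1 + 3×2 = 37; y[2] = 4×2 + 3×4 + 3×4 + 3×1 = 35; y[3] = 4×1 + 3×2 + 3×4 + 3×4 = 34. Result: [37, 37, 35, 34]

[37, 37, 35, 34]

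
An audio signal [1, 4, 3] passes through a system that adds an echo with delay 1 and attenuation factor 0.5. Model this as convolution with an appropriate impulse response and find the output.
Direct-path + delayed-attenuated-path model → impulse response h = [1, 0.5] (1 at lag 0, 0.5 at lag 1). Output y[n] = x[n] + 0.5·x[n - 1] (with x[n] = 0 outside 0..2): y[0] = 1 + 0.5×0 = 1; y[1] = 4 + 0.5×1 = 4.5; y[2] = 3 + 0.5×4 = 5.0; y[3] = 0 + 0.5×3 = 1.5. So y = [1, 4.5, 5.0, 1.5]

[1, 4.5, 5.0, 1.5]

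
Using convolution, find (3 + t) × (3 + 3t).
Ascending coefficients: a = [3, 1], b = [3, 3]. c[0] = 3×3 = 9; c[1] = 3×3 + 1×3 = 12; c[2] = 1×3 = 3. Result coefficients: [9, 12, 3] → 9 + 12t + 3t^2

9 + 12t + 3t^2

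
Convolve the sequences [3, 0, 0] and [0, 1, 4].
y[0] = 3×0 = 0; y[1] = 3×1 + 0×0 = 3; y[2] = 3×4 + 0×1 + 0×0 = 12; y[3] = 0×4 + 0×1 = 0; y[4] = 0×4 = 0

[0, 3, 12, 0, 0]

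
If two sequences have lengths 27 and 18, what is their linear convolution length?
Linear/full convolution length: m + n - 1 = 27 + 18 - 1 = 44

44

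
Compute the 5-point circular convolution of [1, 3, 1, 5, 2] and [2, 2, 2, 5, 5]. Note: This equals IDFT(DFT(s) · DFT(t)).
Either evaluate y[k] = Σ_j s[j]·t[(k-j) mod 5] directly, or use IDFT(DFT(s) · DFT(t)). y[0] = 1×2 + 3×5 + 1×5 + 5×2 + 2×2 = 36; y[1] = 1×2 + 3×2 + 1×5 + 5×5 + 2×2 = 42; y[2] = 1×2 + 3×2 + 1×2 + 5×5 + 2×5 = 45; y[3] = 1×5 + 3×2 + 1×2 + 5×2 + 2×5 = 33; y[4] = 1×5 + 3×5 + 1×2 + 5×2 + 2×2 = 36. Result: [36, 42, 45, 33, 36]

[36, 42, 45, 33, 36]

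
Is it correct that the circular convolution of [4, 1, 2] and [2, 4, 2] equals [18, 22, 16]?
Recompute circular convolution of [4, 1, 2] and [2, 4, 2]: y[0] = 4×2 + 1×2 + 2×4 = 18; y[1] = 4×4 + 1×2 + 2×2 = 22; y[2] = 4×2 + 1×4 + 2×2 = 16 → [18, 22, 16]. Given [18, 22, 16] matches, so answer: Yes

Yes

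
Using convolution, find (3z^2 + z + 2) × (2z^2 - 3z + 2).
Ascending coefficients: a = [2, 1, 3], b = [2, -3, 2]. c[0] = 2×2 = 4; c[1] = 2×-3 + 1×2 = -4; c[2] = 2×2 + 1×-3 + 3×2 = 7; c[3] = 1×2 + 3×-3 = -7; c[4] = 3×2 = 6. Result coefficients: [4, -4, 7, -7, 6] → 6z^4 - 7z^3 + 7z^2 - 4z + 4

6z^4 - 7z^3 + 7z^2 - 4z + 4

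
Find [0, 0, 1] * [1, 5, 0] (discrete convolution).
y[0] = 0×1 = 0; y[1] = 0×5 + 0×1 = 0; y[2] = 0×0 + 0×5 + 1×1 = 1; y[3] = 0×0 + 1×5 = 5; y[4] = 1×0 = 0

[0, 0, 1, 5, 0]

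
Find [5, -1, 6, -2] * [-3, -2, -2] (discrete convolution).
y[0] = 5×-3 = -15; y[1] = 5×-2 + -1×-3 = -7; y[2] = 5×-2 + -1×-2 + 6×-3 = -26; y[3] = -1×-2 + 6×-2 + -2×-3 = -4; y[4] = 6×-2 + -2×-2 = -8; y[5] = -2×-2 = 4

[-15, -7, -26, -4, -8, 4]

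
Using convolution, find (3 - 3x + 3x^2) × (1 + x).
Ascending coefficients: a = [3, -3, 3], b = [1, 1]. c[0] = 3×1 = 3; c[1] = 3×1 + -3×1 = 0; c[2] = -3×1 + 3×1 = 0; c[3] = 3×1 = 3. Result coefficients: [3, 0, 0, 3] → 3 + 3x^3

3 + 3x^3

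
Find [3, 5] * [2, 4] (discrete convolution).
y[0] = 3×2 = 6; y[1] = 3×4 + 5×2 = 22; y[2] = 5×4 = 20

[6, 22, 20]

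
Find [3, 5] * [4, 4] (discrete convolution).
y[0] = 3×4 = 12; y[1] = 3×4 + 5×4 = 32; y[2] = 5×4 = 20

[12, 32, 20]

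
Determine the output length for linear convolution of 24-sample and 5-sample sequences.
Linear/full convolution length: m + n - 1 = 24 + 5 - 1 = 28

28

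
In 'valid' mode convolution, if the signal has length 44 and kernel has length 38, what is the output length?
'Valid' mode counts only positions where the kernel fully overlaps the signal: m - n + 1 = 44 - 38 + 1 = 7

7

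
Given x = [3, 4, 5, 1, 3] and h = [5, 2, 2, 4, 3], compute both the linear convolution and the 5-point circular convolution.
Linear: y_lin[0] = 3×5 = 15; y_lin[1] = 3×2 + 4×5 = 26; y_lin[2] = 3×2 + 4×2 + 5×5 = 39; y_lin[3] = 3×4 + 4×2 + 5×2 + 1×5 = 35; y_lin[4] = 3×3 + 4×4 + 5×2 + 1×2 + 3×5 = 52; y_lin[5] = 4×3 + 5×4 + 1×2 + 3×2 = 40; y_lin[6] = 5×3 + 1×4 + 3×2 = 25; y_lin[7] = 1×3 + 3×4 = 15; y_lin[8] = 3×3 = 9 → [15, 26, 39, 35, 52, 40, 25, 15, 9]. Circular (length 5): y[0] = 3×5 + 4×3 + 5×4 + 1×2 + 3×2 = 55; y[1] = 3×2 + 4×5 + 5×3 + 1×4 + 3×2 = 51; y[2] = 3×2 + 4×2 + 5×5 + 1×3 + 3×4 = 54; y[3] = 3×4 + 4×2 + 5×2 + 1×5 + 3×3 = 44; y[4] = 3×3 + 4×4 + 5×2 + 1×2 + 3×5 = 52 → [55, 51, 54, 44, 52]

Linear: [15, 26, 39, 35, 52, 40, 25, 15, 9], Circular: [55, 51, 54, 44, 52]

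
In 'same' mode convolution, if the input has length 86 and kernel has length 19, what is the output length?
'Same' mode returns an output with the same length as the input: 86

86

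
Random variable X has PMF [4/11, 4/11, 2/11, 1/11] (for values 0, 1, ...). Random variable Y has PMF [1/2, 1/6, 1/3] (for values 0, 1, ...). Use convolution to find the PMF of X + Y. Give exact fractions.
P(X+Y=k) = Σ_i P(X=i)·P(Y=k-i) — a convolution of [4/11, 4/11, 2/11, 1/11] and [1/2, 1/6, 1/3]. P(X+Y=0) = (4/11)×(1/2) = 2/11; P(X+Y=1) = (4/11)×(1/6) + (4/11)×(1/2) = 2/33 + 2/11 = 8/33; P(X+Y=2) = (4/11)×(1/3) + (4/11)×(1/6) + (2/11)×(1/2) = 4/33 + 2/33 + 1/11 = 3/11; P(X+Y=3) = (4/11)×(1/3) + (2/11)×(1/6) + (1/11)×(1/2) = 4/33 + 1/33 + 1/22 = 13/66; P(X+Y=4) = (2/11)×(1/3) + (1/11)×(1/6) = 2/33 + 1/66 = 5/66; P(X+Y=5) = (1/11)×(1/3) = 1/33. PMF: [2/11, 8/33, 3/11, 13/66, 5/66, 1/33] (sums to 1 ✓)

[2/11, 8/33, 3/11, 13/66, 5/66, 1/33]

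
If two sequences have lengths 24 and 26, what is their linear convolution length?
Linear/full convolution length: m + n - 1 = 24 + 26 - 1 = 49

49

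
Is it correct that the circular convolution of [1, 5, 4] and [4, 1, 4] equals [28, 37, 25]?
Recompute circular convolution of [1, 5, 4] and [4, 1, 4]: y[0] = 1×4 + 5×4 + 4×1 = 28; y[1] = 1×1 + 5×4 + 4×4 = 37; y[2] = 1×4 + 5×1 + 4×4 = 25 → [28, 37, 25]. Given [28, 37, 25] matches, so answer: Yes

Yes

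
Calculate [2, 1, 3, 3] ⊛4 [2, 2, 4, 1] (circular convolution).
Use y[k] = Σ_j s[j]·t[(k-j) mod 4]. y[0] = 2×2 + 1×1 + 3×4 + 3×2 = 23; y[1] = 2×2 + 1×2 + 3×1 + 3×4 = 21; y[2] = 2×4 + 1×2 + 3×2 + 3×1 = 19; y[3] = 2×1 + 1×4 + 3×2 + 3×2 = 18. Result: [23, 21, 19, 18]

[23, 21, 19, 18]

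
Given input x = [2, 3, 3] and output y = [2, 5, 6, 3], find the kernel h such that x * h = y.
Output length 4 = len(x) + len(h) - 1 ⇒ len(h) = 2. Solve h forward using h[k] = (y[k] - Σ_{i≥1} x[i]·h[k-i]) / x[0]: h[0] = y[0] / x[0] = 2 / 2 = 1; h[1] = (y[1] - 3×1) / x[0] = (5 - 3×1) / 2 = 1. So h = [1, 1]. Forward-check [2, 3, 3] * [1, 1]: y[0] = 2×1 = 2; y[1] = 2×1 + 3×1 = 5; y[2] = 3×1 + 3×1 = 6; y[3] = 3×1 = 3 → [2, 5, 6, 3] ✓

[1, 1]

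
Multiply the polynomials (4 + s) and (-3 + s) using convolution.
Ascending coefficients: a = [4, 1], b = [-3, 1]. c[0] = 4×-3 = -12; c[1] = 4×1 + 1×-3 = 1; c[2] = 1×1 = 1. Result coefficients: [-12, 1, 1] → -12 + s + s^2

-12 + s + s^2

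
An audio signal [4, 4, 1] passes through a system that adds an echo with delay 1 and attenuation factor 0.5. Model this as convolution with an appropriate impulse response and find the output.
Direct-path + delayed-attenuated-path model → impulse response h = [1, 0.5] (1 at lag 0, 0.5 at lag 1). Output y[n] = x[n] + 0.5·x[n - 1] (with x[n] = 0 outside 0..2): y[0] = 4 + 0.5×0 = 4; y[1] = 4 + 0.5×4 = 6.0; y[2] = 1 + 0.5×4 = 3.0; y[3] = 0 + 0.5×1 = 0.5. So y = [4, 6.0, 3.0, 0.5]

[4, 6.0, 3.0, 0.5]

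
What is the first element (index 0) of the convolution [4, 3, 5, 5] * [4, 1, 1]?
Use y[k] = Σ_i a[i]·b[k-i] at k=0. y[0] = 4×4 = 16

16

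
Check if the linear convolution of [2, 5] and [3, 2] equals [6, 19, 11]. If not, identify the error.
Recompute linear convolution of [2, 5] and [3, 2]: y[0] = 2×3 = 6; y[1] = 2×2 + 5×3 = 19; y[2] = 5×2 = 10 → [6, 19, 10]. Compare to given [6, 19, 11]: they differ at index 2: given 11, correct 10, so answer: No

No. Error at index 2: given 11, correct 10.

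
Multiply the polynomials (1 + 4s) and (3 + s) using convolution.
Ascending coefficients: a = [1, 4], b = [3, 1]. c[0] = 1×3 = 3; c[1] = 1×1 + 4×3 = 13; c[2] = 4×1 = 4. Result coefficients: [3, 13, 4] → 3 + 13s + 4s^2

3 + 13s + 4s^2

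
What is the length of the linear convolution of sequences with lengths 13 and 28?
Linear/full convolution length: m + n - 1 = 13 + 28 - 1 = 40

40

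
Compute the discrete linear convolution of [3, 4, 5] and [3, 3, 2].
y[0] = 3×3 = 9; y[1] = 3×3 + 4×3 = 21; y[2] = 3×2 + 4×3 + 5×3 = 33; y[3] = 4×2 + 5×3 = 23; y[4] = 5×2 = 10

[9, 21, 33, 23, 10]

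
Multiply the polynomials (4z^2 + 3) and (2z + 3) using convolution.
Ascending coefficients: a = [3, 0, 4], b = [3, 2]. c[0] = 3×3 = 9; c[1] = 3×2 + 0×3 = 6; c[2] = 0×2 + 4×3 = 12; c[3] = 4×2 = 8. Result coefficients: [9, 6, 12, 8] → 8z^3 + 12z^2 + 6z + 9

8z^3 + 12z^2 + 6z + 9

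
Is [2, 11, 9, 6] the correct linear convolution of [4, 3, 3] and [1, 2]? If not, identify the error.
Recompute linear convolution of [4, 3, 3] and [1, 2]: y[0] = 4×1 = 4; y[1] = 4×2 + 3×1 = 11; y[2] = 3×2 + 3×1 = 9; y[3] = 3×2 = 6 → [4, 11, 9, 6]. Compare to given [2, 11, 9, 6]: they differ at index 0: given 2, correct 4, so answer: No

No. Error at index 0: given 2, correct 4.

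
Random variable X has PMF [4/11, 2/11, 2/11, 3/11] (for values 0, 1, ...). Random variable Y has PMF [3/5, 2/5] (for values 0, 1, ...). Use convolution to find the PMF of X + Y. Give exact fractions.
P(X+Y=k) = Σ_i P(X=i)·P(Y=k-i) — a convolution of [4/11, 2/11, 2/11, 3/11] and [3/5, 2/5]. P(X+Y=0) = (4/11)×(3/5) = 12/55; P(X+Y=1) = (4/11)×(2/5) + (2/11)×(3/5) = 8/55 + 6/55 = 14/55; P(X+Y=2) = (2/11)×(2/5) + (2/11)×(3/5) = 4/55 + 6/55 = 2/11; P(X+Y=3) = (2/11)×(2/5) + (3/11)×(3/5) = 4/55 + 9/55 = 13/55; P(X+Y=4) = (3/11)×(2/5) = 6/55. PMF: [12/55, 14/55, 2/11, 13/55, 6/55] (sums to 1 ✓)

[12/55, 14/55, 2/11, 13/55, 6/55]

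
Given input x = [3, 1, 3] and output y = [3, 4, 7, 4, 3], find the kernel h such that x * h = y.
Output length 5 = len(x) + len(h) - 1 ⇒ len(h) = 3. Solve h forward using h[k] = (y[k] - Σ_{i≥1} x[i]·h[k-i]) / x[0]: h[0] = y[0] / x[0] = 3 / 3 = 1; h[1] = (y[1] - 1×1) / x[0] = (4 - 1×1) / 3 = 1; h[2] = (y[2] - 1×1 - 3×1) / x[0] = (7 - 1×1 - 3×1) / 3 = 1. So h = [1, 1, 1]. Forward-check [3, 1, 3] * [1, 1, 1]: y[0] = 3×1 = 3; y[1] = 3×1 + 1×1 = 4; y[2] = 3×1 + 1×1 + 3×1 = 7; y[3] = 1×1 + 3×1 = 4; y[4] = 3×1 = 3 → [3, 4, 7, 4, 3] ✓

[1, 1, 1]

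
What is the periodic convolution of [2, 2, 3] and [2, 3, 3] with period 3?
Use y[k] = Σ_j s[j]·t[(k-j) mod 3]. y[0] = 2×2 + 2×3 + 3×3 = 19; y[1] = 2×3 + 2×2 + 3×3 = 19; y[2] = 2×3 + 2×3 + 3×2 = 18. Result: [19, 19, 18]

[19, 19, 18]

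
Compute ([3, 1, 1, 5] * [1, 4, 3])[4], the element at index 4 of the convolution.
Use y[k] = Σ_i a[i]·b[k-i] at k=4. y[4] = 1×3 + 5×4 = 23

23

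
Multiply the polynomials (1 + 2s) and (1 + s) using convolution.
Ascending coefficients: a = [1, 2], b = [1, 1]. c[0] = 1×1 = 1; c[1] = 1×1 + 2×1 = 3; c[2] = 2×1 = 2. Result coefficients: [1, 3, 2] → 1 + 3s + 2s^2

1 + 3s + 2s^2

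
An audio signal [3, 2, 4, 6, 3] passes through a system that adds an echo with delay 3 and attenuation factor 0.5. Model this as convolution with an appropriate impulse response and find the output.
Direct-path + delayed-attenuated-path model → impulse response h = [1, 0, 0, 0.5] (1 at lag 0, 0.5 at lag 3). Output y[n] = x[n] + 0.5·x[n - 3] (with x[n] = 0 outside 0..4): y[0] = 3 + 0.5×0 = 3; y[1] = 2 + 0.5×0 = 2; y[2] = 4 + 0.5×0 = 4; y[3] = 6 + 0.5×3 = 7.5; y[4] = 3 + 0.5×2 = 4.0; y[5] = 0 + 0.5×4 = 2.0; y[6] = 0 + 0.5×6 = 3.0; y[7] = 0 + 0.5×3 = 1.5. So y = [3, 2, 4, 7.5, 4.0, 2.0, 3.0, 1.5]

[3, 2, 4, 7.5, 4.0, 2.0, 3.0, 1.5]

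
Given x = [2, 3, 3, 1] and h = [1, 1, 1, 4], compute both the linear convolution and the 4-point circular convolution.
Linear: y_lin[0] = 2×1 = 2; y_lin[1] = 2×1 + 3×1 = 5; y_lin[2] = 2×1 + 3×1 + 3×1 = 8; y_lin[3] = 2×4 + 3×1 + 3×1 + 1×1 = 15; y_lin[4] = 3×4 + 3×1 + 1×1 = 16; y_lin[5] = 3×4 + 1×1 = 13; y_lin[6] = 1×4 = 4 → [2, 5, 8, 15, 16, 13, 4]. Circular (length 4): y[0] = 2×1 + 3×4 + 3×1 + 1×1 = 18; y[1] = 2×1 + 3×1 + 3×4 + 1×1 = 18; y[2] = 2×1 + 3×1 + 3×1 + 1×4 = 12; y[3] = 2×4 + 3×1 + 3×1 + 1×1 = 15 → [18, 18, 12, 15]

Linear: [2, 5, 8, 15, 16, 13, 4], Circular: [18, 18, 12, 15]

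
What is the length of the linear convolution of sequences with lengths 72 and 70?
Linear/full convolution length: m + n - 1 = 72 + 70 - 1 = 141

141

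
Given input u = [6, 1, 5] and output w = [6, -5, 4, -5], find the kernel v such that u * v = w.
Output length 4 = len(u) + len(v) - 1 ⇒ len(v) = 2. Solve v forward using v[k] = (w[k] - Σ_{i≥1} u[i]·v[k-i]) / u[0]: v[0] = w[0] / u[0] = 6 / 6 = 1; v[1] = (w[1] - 1×1) / u[0] = (-5 - 1×1) / 6 = -1. So v = [1, -1]. Forward-check [6, 1, 5] * [1, -1]: w[0] = 6×1 = 6; w[1] = 6×-1 + 1×1 = -5; w[2] = 1×-1 + 5×1 = 4; w[3] = 5×-1 = -5 → [6, -5, 4, -5] ✓

[1, -1]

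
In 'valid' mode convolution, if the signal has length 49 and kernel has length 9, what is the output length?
'Valid' mode counts only positions where the kernel fully overlaps the signal: m - n + 1 = 49 - 9 + 1 = 41

41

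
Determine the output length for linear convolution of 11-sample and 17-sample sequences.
Linear/full convolution length: m + n - 1 = 11 + 17 - 1 = 27

27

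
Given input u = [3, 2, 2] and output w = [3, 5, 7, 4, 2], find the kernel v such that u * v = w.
Output length 5 = len(u) + len(v) - 1 ⇒ len(v) = 3. Solve v forward using v[k] = (w[k] - Σ_{i≥1} u[i]·v[k-i]) / u[0]: v[0] = w[0] / u[0] = 3 / 3 = 1; v[1] = (w[1] - 2×1) / u[0] = (5 - 2×1) / 3 = 1; v[2] = (w[2] - 2×1 - 2×1) / u[0] = (7 - 2×1 - 2×1) / 3 = 1. So v = [1, 1, 1]. Forward-check [3, 2, 2] * [1, 1, 1]: w[0] = 3×1 = 3; w[1] = 3×1 + 2×1 = 5; w[2] = 3×1 + 2×1 + 2×1 = 7; w[3] = 2×1 + 2×1 = 4; w[4] = 2×1 = 2 → [3, 5, 7, 4, 2] ✓

[1, 1, 1]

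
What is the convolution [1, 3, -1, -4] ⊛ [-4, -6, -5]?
y[0] = 1×-4 = -4; y[1] = 1×-6 + 3×-4 = -18; y[2] = 1×-5 + 3×-6 + -1×-4 = -19; y[3] = 3×-5 + -1×-6 + -4×-4 = 7; y[4] = -1×-5 + -4×-6 = 29; y[5] = -4×-5 = 20

[-4, -18, -19, 7, 29, 20]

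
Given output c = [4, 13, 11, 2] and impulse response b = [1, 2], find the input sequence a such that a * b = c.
Deconvolve c=[4, 13, 11, 2] by b=[1, 2]. Since b[0]=1, solve forward: a[0] = c[0] / 1 = 4; a[1] = (c[1] - 4×2) / 1 = 5; a[2] = (c[2] - 5×2) / 1 = 1. So a = [4, 5, 1]. Check by forward convolution: c[0] = 4×1 = 4; c[1] = 4×2 + 5×1 = 13; c[2] = 5×2 + 1×1 = 11; c[3] = 1×2 = 2

[4, 5, 1]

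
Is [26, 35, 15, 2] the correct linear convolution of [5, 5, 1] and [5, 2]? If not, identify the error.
Recompute linear convolution of [5, 5, 1] and [5, 2]: y[0] = 5×5 = 25; y[1] = 5×2 + 5×5 = 35; y[2] = 5×2 + 1×5 = 15; y[3] = 1×2 = 2 → [25, 35, 15, 2]. Compare to given [26, 35, 15, 2]: they differ at index 0: given 26, correct 25, so answer: No

No. Error at index 0: given 26, correct 25.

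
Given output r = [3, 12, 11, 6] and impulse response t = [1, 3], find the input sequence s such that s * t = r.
Deconvolve r=[3, 12, 11, 6] by t=[1, 3]. Since t[0]=1, solve forward: s[0] = r[0] / 1 = 3; s[1] = (r[1] - 3×3) / 1 = 3; s[2] = (r[2] - 3×3) / 1 = 2. So s = [3, 3, 2]. Check by forward convolution: r[0] = 3×1 = 3; r[1] = 3×3 + 3×1 = 12; r[2] = 3×3 + 2×1 = 11; r[3] = 2×3 = 6

[3, 3, 2]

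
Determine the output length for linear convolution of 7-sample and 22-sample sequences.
Linear/full convolution length: m + n - 1 = 7 + 22 - 1 = 28

28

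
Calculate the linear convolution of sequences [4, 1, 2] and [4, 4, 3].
y[0] = 4×4 = 16; y[1] = 4×4 + 1×4 = 20; y[2] = 4×3 + 1×4 + 2×4 = 24; y[3] = 1×3 + 2×4 = 11; y[4] = 2×3 = 6

[16, 20, 24, 11, 6]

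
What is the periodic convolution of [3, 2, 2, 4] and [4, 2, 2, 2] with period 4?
Use y[k] = Σ_j u[j]·v[(k-j) mod 4]. y[0] = 3×4 + 2×2 + 2×2 + 4×2 = 28; y[1] = 3×2 + 2×4 + 2×2 + 4×2 = 26; y[2] = 3×2 + 2×2 + 2×4 + 4×2 = 26; y[3] = 3×2 + 2×2 + 2×2 + 4×4 = 30. Result: [28, 26, 26, 30]

[28, 26, 26, 30]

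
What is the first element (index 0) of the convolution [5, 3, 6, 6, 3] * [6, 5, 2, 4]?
Use y[k] = Σ_i a[i]·b[k-i] at k=0. y[0] = 5×6 = 30

30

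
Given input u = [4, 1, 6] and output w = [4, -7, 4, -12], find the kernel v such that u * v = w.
Output length 4 = len(u) + len(v) - 1 ⇒ len(v) = 2. Solve v forward using v[k] = (w[k] - Σ_{i≥1} u[i]·v[k-i]) / u[0]: v[0] = w[0] / u[0] = 4 / 4 = 1; v[1] = (w[1] - 1×1) / u[0] = (-7 - 1×1) / 4 = -2. So v = [1, -2]. Forward-check [4, 1, 6] * [1, -2]: w[0] = 4×1 = 4; w[1] = 4×-2 + 1×1 = -7; w[2] = 1×-2 + 6×1 = 4; w[3] = 6×-2 = -12 → [4, -7, 4, -12] ✓

[1, -2]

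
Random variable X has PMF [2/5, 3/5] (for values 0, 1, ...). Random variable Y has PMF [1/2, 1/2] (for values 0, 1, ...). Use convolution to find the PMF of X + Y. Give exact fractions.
P(X+Y=k) = Σ_i P(X=i)·P(Y=k-i) — a convolution of [2/5, 3/5] and [1/2, 1/2]. P(X+Y=0) = (2/5)×(1/2) = 1/5; P(X+Y=1) = (2/5)×(1/2) + (3/5)×(1/2) = 1/5 + 3/10 = 1/2; P(X+Y=2) = (3/5)×(1/2) = 3/10. PMF: [1/5, 1/2, 3/10] (sums to 1 ✓)

[1/5, 1/2, 3/10]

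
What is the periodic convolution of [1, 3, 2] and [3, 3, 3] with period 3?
Use y[k] = Σ_j s[j]·t[(k-j) mod 3]. y[0] = 1×3 + 3×3 + 2×3 = 18; y[1] = 1×3 + 3×3 + 2×3 = 18; y[2] = 1×3 + 3×3 + 2×3 = 18. Result: [18, 18, 18]

[18, 18, 18]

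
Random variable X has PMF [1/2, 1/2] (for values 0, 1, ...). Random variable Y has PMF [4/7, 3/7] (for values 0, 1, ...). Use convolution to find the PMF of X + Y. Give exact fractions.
P(X+Y=k) = Σ_i P(X=i)·P(Y=k-i) — a convolution of [1/2, 1/2] and [4/7, 3/7]. P(X+Y=0) = (1/2)×(4/7) = 2/7; P(X+Y=1) = (1/2)×(3/7) + (1/2)×(4/7) = 3/14 + 2/7 = 1/2; P(X+Y=2) = (1/2)×(3/7) = 3/14. PMF: [2/7, 1/2, 3/14] (sums to 1 ✓)

[2/7, 1/2, 3/14]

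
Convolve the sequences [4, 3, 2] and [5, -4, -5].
y[0] = 4×5 = 20; y[1] = 4×-4 + 3×5 = -1; y[2] = 4×-5 + 3×-4 + 2×5 = -22; y[3] = 3×-5 + 2×-4 = -23; y[4] = 2×-5 = -10

[20, -1, -22, -23, -10]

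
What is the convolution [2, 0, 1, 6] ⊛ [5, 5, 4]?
y[0] = 2×5 = 10; y[1] = 2×5 + 0×5 = 10; y[2] = 2×4 + 0×5 + 1×5 = 13; y[3] = 0×4 + 1×5 + 6×5 = 35; y[4] = 1×4 + 6×5 = 34; y[5] = 6×4 = 24

[10, 10, 13, 35, 34, 24]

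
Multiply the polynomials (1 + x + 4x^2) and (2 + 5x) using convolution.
Ascending coefficients: a = [1, 1, 4], b = [2, 5]. c[0] = 1×2 = 2; c[1] = 1×5 + 1×2 = 7; c[2] = 1×5 + 4×2 = 13; c[3] = 4×5 = 20. Result coefficients: [2, 7, 13, 20] → 2 + 7x + 13x^2 + 20x^3

2 + 7x + 13x^2 + 20x^3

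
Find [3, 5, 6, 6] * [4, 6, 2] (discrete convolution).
y[0] = 3×4 = 12; y[1] = 3×6 + 5×4 = 38; y[2] = 3×2 + 5×6 + 6×4 = 60; y[3] = 5×2 + 6×6 + 6×4 = 70; y[4] = 6×2 + 6×6 = 48; y[5] = 6×2 = 12

[12, 38, 60, 70, 48, 12]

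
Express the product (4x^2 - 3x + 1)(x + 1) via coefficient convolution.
Ascending coefficients: a = [1, -3, 4], b = [1, 1]. c[0] = 1×1 = 1; c[1] = 1×1 + -3×1 = -2; c[2] = -3×1 + 4×1 = 1; c[3] = 4×1 = 4. Result coefficients: [1, -2, 1, 4] → 4x^3 + x^2 - 2x + 1

4x^3 + x^2 - 2x + 1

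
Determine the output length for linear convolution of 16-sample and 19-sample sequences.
Linear/full convolution length: m + n - 1 = 16 + 19 - 1 = 34

34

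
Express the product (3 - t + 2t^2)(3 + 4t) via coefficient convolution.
Ascending coefficients: a = [3, -1, 2], b = [3, 4]. c[0] = 3×3 = 9; c[1] = 3×4 + -1×3 = 9; c[2] = -1×4 + 2×3 = 2; c[3] = 2×4 = 8. Result coefficients: [9, 9, 2, 8] → 9 + 9t + 2t^2 + 8t^3

9 + 9t + 2t^2 + 8t^3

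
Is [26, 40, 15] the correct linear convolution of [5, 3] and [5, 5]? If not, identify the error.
Recompute linear convolution of [5, 3] and [5, 5]: y[0] = 5×5 = 25; y[1] = 5×5 + 3×5 = 40; y[2] = 3×5 = 15 → [25, 40, 15]. Compare to given [26, 40, 15]: they differ at index 0: given 26, correct 25, so answer: No

No. Error at index 0: given 26, correct 25.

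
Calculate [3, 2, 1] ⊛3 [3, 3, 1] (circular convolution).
Use y[k] = Σ_j a[j]·b[(k-j) mod 3]. y[0] = 3×3 + 2×1 + 1×3 = 14; y[1] = 3×3 + 2×3 + 1×1 = 16; y[2] = 3×1 + 2×3 + 1×3 = 12. Result: [14, 16, 12]

[14, 16, 12]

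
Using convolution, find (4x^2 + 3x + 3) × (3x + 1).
Ascending coefficients: a = [3, 3, 4], b = [1, 3]. c[0] = 3×1 = 3; c[1] = 3×3 + 3×1 = 12; c[2] = 3×3 + 4×1 = 13; c[3] = 4×3 = 12. Result coefficients: [3, 12, 13, 12] → 12x^3 + 13x^2 + 12x + 3

12x^3 + 13x^2 + 12x + 3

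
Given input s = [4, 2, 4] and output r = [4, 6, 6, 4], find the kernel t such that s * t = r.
Output length 4 = len(s) + len(t) - 1 ⇒ len(t) = 2. Solve t forward using t[k] = (r[k] - Σ_{i≥1} s[i]·t[k-i]) / s[0]: t[0] = r[0] / s[0] = 4 / 4 = 1; t[1] = (r[1] - 2×1) / s[0] = (6 - 2×1) / 4 = 1. So t = [1, 1]. Forward-check [4, 2, 4] * [1, 1]: r[0] = 4×1 = 4; r[1] = 4×1 + 2×1 = 6; r[2] = 2×1 + 4×1 = 6; r[3] = 4×1 = 4 → [4, 6, 6, 4] ✓

[1, 1]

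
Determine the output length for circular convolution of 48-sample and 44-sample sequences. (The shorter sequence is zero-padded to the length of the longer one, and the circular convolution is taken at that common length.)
Circular convolution (zero-padding the shorter input) has length max(m, n) = max(48, 44) = 48

48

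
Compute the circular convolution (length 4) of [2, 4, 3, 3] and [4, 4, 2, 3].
Use y[k] = Σ_j x[j]·h[(k-j) mod 4]. y[0] = 2×4 + 4×3 + 3×2 + 3×4 = 38; y[1] = 2×4 + 4×4 + 3×3 + 3×2 = 39; y[2] = 2×2 + 4×4 + 3×4 + 3×3 = 41; y[3] = 2×3 + 4×2 + 3×4 + 3×4 = 38. Result: [38, 39, 41, 38]

[38, 39, 41, 38]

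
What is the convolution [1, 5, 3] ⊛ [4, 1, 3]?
y[0] = 1×4 = 4; y[1] = 1×1 + 5×4 = 21; y[2] = 1×3 + 5×1 + 3×4 = 20; y[3] = 5×3 + 3×1 = 18; y[4] = 3×3 = 9

[4, 21, 20, 18, 9]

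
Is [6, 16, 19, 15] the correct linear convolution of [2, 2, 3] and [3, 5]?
Recompute linear convolution of [2, 2, 3] and [3, 5]: y[0] = 2×3 = 6; y[1] = 2×5 + 2×3 = 16; y[2] = 2×5 + 3×3 = 19; y[3] = 3×5 = 15 → [6, 16, 19, 15]. Given [6, 16, 19, 15] matches, so answer: Yes

Yes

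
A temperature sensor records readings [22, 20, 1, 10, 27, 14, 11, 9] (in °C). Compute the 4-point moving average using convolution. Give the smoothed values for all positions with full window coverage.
4-point moving average kernel = [1, 1, 1, 1]. Apply in 'valid' mode (full window coverage): avg[0] = (22 + 20 + 1 + 10) / 4 = 13.25; avg[1] = (20 + 1 + 10 + 27) / 4 = 14.5; avg[2] = (1 + 10 + 27 + 14) / 4 = 13.0; avg[3] = (10 + 27 + 14 + 11) / 4 = 15.5; avg[4] = (27 + 14 + 11 + 9) / 4 = 15.25. Smoothed values: [13.25, 14.5, 13.0, 15.5, 15.25]

[13.25, 14.5, 13.0, 15.5, 15.25]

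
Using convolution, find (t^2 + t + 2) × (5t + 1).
Ascending coefficients: a = [2, 1, 1], b = [1, 5]. c[0] = 2×1 = 2; c[1] = 2×5 + 1×1 = 11; c[2] = 1×5 + 1×1 = 6; c[3] = 1×5 = 5. Result coefficients: [2, 11, 6, 5] → 5t^3 + 6t^2 + 11t + 2

5t^3 + 6t^2 + 11t + 2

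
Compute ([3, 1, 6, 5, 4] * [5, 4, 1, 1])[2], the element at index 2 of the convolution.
Use y[k] = Σ_i a[i]·b[k-i] at k=2. y[2] = 3×1 + 1×4 + 6×5 = 37

37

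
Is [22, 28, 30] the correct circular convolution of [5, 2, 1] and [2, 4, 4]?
Recompute circular convolution of [5, 2, 1] and [2, 4, 4]: y[0] = 5×2 + 2×4 + 1×4 = 22; y[1] = 5×4 + 2×2 + 1×4 = 28; y[2] = 5×4 + 2×4 + 1×2 = 30 → [22, 28, 30]. Given [22, 28, 30] matches, so answer: Yes

Yes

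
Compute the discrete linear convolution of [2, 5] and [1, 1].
y[0] = 2×1 = 2; y[1] = 2×1 + 5×1 = 7; y[2] = 5×1 = 5

[2, 7, 5]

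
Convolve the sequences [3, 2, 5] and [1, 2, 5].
y[0] = 3×1 = 3; y[1] = 3×2 + 2×1 = 8; y[2] = 3×5 + 2×2 + 5×1 = 24; y[3] = 2×5 + 5×2 = 20; y[4] = 5×5 = 25

[3, 8, 24, 20, 25]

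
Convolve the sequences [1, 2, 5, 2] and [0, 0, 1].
y[0] = 1×0 = 0; y[1] = 1×0 + 2×0 = 0; y[2] = 1×1 + 2×0 + 5×0 = 1; y[3] = 2×1 + 5×0 + 2×0 = 2; y[4] = 5×1 + 2×0 = 5; y[5] = 2×1 = 2

[0, 0, 1, 2, 5, 2]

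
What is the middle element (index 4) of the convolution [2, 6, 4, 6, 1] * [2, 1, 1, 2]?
Use y[k] = Σ_i a[i]·b[k-i] at k=4. y[4] = 6×2 + 4×1 + 6×1 + 1×2 = 24

24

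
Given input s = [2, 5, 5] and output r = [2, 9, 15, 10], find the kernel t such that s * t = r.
Output length 4 = len(s) + len(t) - 1 ⇒ len(t) = 2. Solve t forward using t[k] = (r[k] - Σ_{i≥1} s[i]·t[k-i]) / s[0]: t[0] = r[0] / s[0] = 2 / 2 = 1; t[1] = (r[1] - 5×1) / s[0] = (9 - 5×1) / 2 = 2. So t = [1, 2]. Forward-check [2, 5, 5] * [1, 2]: r[0] = 2×1 = 2; r[1] = 2×2 + 5×1 = 9; r[2] = 5×2 + 5×1 = 15; r[3] = 5×2 = 10 → [2, 9, 15, 10] ✓

[1, 2]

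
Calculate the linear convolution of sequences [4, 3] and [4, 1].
y[0] = 4×4 = 16; y[1] = 4×1 + 3×4 = 16; y[2] = 3×1 = 3

[16, 16, 3]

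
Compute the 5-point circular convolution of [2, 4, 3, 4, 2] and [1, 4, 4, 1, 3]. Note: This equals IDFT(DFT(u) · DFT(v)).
Either evaluate y[k] = Σ_j u[j]·v[(k-j) mod 5] directly, or use IDFT(DFT(u) · DFT(v)). y[0] = 2×1 + 4×3 + 3×1 + 4×4 + 2×4 = 41; y[1] = 2×4 + 4×1 + 3×3 + 4×1 + 2×4 = 33; y[2] = 2×4 + 4×4 + 3×1 + 4×3 + 2×1 = 41; y[3] = 2×1 + 4×4 + 3×4 + 4×1 + 2×3 = 40; y[4] = 2×3 + 4×1 + 3×4 + 4×4 + 2×1 = 40. Result: [41, 33, 41, 40, 40]

[41, 33, 41, 40, 40]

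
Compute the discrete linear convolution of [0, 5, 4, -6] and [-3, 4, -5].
y[0] = 0×-3 = 0; y[1] = 0×4 + 5×-3 = -15; y[2] = 0×-5 + 5×4 + 4×-3 = 8; y[3] = 5×-5 + 4×4 + -6×-3 = 9; y[4] = 4×-5 + -6×4 = -44; y[5] = -6×-5 = 30

[0, -15, 8, 9, -44, 30]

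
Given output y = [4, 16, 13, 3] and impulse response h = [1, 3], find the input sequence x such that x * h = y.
Deconvolve y=[4, 16, 13, 3] by h=[1, 3]. Since h[0]=1, solve forward: x[0] = y[0] / 1 = 4; x[1] = (y[1] - 4×3) / 1 = 4; x[2] = (y[2] - 4×3) / 1 = 1. So x = [4, 4, 1]. Check by forward convolution: y[0] = 4×1 = 4; y[1] = 4×3 + 4×1 = 16; y[2] = 4×3 + 1×1 = 13; y[3] = 1×3 = 3

[4, 4, 1]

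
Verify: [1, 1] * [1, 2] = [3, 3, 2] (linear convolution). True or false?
Recompute linear convolution of [1, 1] and [1, 2]: y[0] = 1×1 = 1; y[1] = 1×2 + 1×1 = 3; y[2] = 1×2 = 2 → [1, 3, 2]. Compare to given [3, 3, 2]: they differ at index 0: given 3, correct 1, so answer: No

No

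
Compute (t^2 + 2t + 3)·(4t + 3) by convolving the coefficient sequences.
Ascending coefficients: a = [3, 2, 1], b = [3, 4]. c[0] = 3×3 = 9; c[1] = 3×4 + 2×3 = 18; c[2] = 2×4 + 1×3 = 11; c[3] = 1×4 = 4. Result coefficients: [9, 18, 11, 4] → 4t^3 + 11t^2 + 18t + 9

4t^3 + 11t^2 + 18t + 9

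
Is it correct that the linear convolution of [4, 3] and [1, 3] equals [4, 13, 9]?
Recompute linear convolution of [4, 3] and [1, 3]: y[0] = 4×1 = 4; y[1] = 4×3 + 3×1 = 15; y[2] = 3×3 = 9 → [4, 15, 9]. Compare to given [4, 13, 9]: they differ at index 1: given 13, correct 15, so answer: No

No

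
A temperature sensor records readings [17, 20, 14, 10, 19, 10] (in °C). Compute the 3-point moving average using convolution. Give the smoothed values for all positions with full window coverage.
3-point moving average kernel = [1, 1, 1]. Apply in 'valid' mode (full window coverage): avg[0] = (17 + 20 + 14) / 3 = 17.0; avg[1] = (20 + 14 + 10) / 3 = 14.67; avg[2] = (14 + 10 + 19) / 3 = 14.33; avg[3] = (10 + 19 + 10) / 3 = 13.0. Smoothed values: [17.0, 14.67, 14.33, 13.0]

[17.0, 14.67, 14.33, 13.0]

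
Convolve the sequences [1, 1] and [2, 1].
y[0] = 1×2 = 2; y[1] = 1×1 + 1×2 = 3; y[2] = 1×1 = 1

[2, 3, 1]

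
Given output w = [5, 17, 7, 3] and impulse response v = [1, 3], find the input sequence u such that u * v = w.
Deconvolve w=[5, 17, 7, 3] by v=[1, 3]. Since v[0]=1, solve forward: u[0] = w[0] / 1 = 5; u[1] = (w[1] - 5×3) / 1 = 2; u[2] = (w[2] - 2×3) / 1 = 1. So u = [5, 2, 1]. Check by forward convolution: w[0] = 5×1 = 5; w[1] = 5×3 + 2×1 = 17; w[2] = 2×3 + 1×1 = 7; w[3] = 1×3 = 3

[5, 2, 1]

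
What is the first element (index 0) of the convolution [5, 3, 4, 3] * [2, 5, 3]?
Use y[k] = Σ_i a[i]·b[k-i] at k=0. y[0] = 5×2 = 10

10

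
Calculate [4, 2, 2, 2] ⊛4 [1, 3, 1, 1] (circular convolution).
Use y[k] = Σ_j a[j]·b[(k-j) mod 4]. y[0] = 4×1 + 2×1 + 2×1 + 2×3 = 14; y[1] = 4×3 + 2×1 + 2×1 + 2×1 = 18; y[2] = 4×1 + 2×3 + 2×1 + 2×1 = 14; y[3] = 4×1 + 2×1 + 2×3 + 2×1 = 14. Result: [14, 18, 14, 14]

[14, 18, 14, 14]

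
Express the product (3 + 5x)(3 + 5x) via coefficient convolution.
Ascending coefficients: a = [3, 5], b = [3, 5]. c[0] = 3×3 = 9; c[1] = 3×5 + 5×3 = 30; c[2] = 5×5 = 25. Result coefficients: [9, 30, 25] → 9 + 30x + 25x^2

9 + 30x + 25x^2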